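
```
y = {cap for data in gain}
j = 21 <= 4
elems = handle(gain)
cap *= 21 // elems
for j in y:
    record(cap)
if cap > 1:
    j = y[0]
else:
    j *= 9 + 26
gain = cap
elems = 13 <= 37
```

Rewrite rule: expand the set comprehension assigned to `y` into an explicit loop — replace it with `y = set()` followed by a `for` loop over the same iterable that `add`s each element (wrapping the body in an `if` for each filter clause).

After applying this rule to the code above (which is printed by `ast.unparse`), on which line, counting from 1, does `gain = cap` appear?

Transformed code:
y = set()
for data in gain:
    y.add(cap)
j = 21 <= 4
elems = handle(gain)
cap *= 21 // elems
for j in y:
    record(cap)
if cap > 1:
    j = y[0]
else:
    j *= 9 + 26
gain = cap
elems = 13 <= 37

13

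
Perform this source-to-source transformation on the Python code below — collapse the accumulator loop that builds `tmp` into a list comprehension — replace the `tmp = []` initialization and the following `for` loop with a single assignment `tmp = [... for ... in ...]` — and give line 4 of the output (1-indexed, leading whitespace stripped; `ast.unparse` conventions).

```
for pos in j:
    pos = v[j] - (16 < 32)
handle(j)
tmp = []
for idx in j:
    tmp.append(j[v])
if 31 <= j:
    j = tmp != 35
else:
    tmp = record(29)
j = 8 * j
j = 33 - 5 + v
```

tmp = [j[v] for idx in j]

Transformed code:
for pos in j:
    pos = v[j] - (16 < 32)
handle(j)
tmp = [j[v] for idx in j]
if 31 <= j:
    j = tmp != 35
else:
    tmp = record(29)
j = 8 * j
j = 33 - 5 + v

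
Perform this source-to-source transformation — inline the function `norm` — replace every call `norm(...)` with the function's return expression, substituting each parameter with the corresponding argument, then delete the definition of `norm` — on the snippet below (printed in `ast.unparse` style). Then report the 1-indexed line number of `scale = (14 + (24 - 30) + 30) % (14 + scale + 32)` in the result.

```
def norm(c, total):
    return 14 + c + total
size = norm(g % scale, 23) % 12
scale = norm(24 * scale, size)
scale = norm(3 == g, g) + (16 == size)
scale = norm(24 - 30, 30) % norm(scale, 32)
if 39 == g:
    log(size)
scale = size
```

4

Transformed code:
size = (14 + g % scale + 23) % 12
scale = 14 + 24 * scale + size
scale = 14 + (3 == g) + g + (16 == size)
scale = (14 + (24 - 30) + 30) % (14 + scale + 32)
if 39 == g:
    log(size)
scale = size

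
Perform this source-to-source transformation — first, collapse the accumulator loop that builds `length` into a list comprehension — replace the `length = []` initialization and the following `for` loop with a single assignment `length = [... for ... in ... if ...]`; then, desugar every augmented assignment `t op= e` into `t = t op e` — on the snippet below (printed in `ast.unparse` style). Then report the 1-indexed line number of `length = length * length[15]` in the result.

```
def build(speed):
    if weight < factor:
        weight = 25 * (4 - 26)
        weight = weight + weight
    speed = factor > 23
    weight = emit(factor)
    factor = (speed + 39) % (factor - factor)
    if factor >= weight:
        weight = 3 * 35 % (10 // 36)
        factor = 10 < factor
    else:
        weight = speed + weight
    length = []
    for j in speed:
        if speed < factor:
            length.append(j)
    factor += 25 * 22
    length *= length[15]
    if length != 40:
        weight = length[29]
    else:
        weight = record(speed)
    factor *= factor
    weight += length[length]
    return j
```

Transformed code:
def build(speed):
    if weight < factor:
        weight = 25 * (4 - 26)
        weight = weight + weight
    speed = factor > 23
    weight = emit(factor)
    factor = (speed + 39) % (factor - factor)
    if factor >= weight:
        weight = 3 * 35 % (10 // 36)
        factor = 10 < factor
    else:
        weight = speed + weight
    length = [j for j in speed if speed < factor]
    factor = factor + 25 * 22
    length = length * length[15]
    if length != 40:
        weight = length[29]
    else:
        weight = record(speed)
    factor = factor * factor
    weight = weight + length[length]
    return j

15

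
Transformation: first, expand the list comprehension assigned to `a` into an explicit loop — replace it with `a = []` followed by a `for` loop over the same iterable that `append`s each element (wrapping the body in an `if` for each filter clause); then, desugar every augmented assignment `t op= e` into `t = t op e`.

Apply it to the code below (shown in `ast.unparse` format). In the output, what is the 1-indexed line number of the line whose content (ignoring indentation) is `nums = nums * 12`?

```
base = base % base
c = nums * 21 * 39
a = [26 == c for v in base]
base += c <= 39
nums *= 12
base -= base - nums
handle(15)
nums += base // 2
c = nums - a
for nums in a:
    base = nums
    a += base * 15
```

7

Transformed code:
base = base % base
c = nums * 21 * 39
a = []
for v in base:
    a.append(26 == c)
base = base + (c <= 39)
nums = nums * 12
base = base - (base - nums)
handle(15)
nums = nums + base // 2
c = nums - a
for nums in a:
    base = nums
    a = a + base * 15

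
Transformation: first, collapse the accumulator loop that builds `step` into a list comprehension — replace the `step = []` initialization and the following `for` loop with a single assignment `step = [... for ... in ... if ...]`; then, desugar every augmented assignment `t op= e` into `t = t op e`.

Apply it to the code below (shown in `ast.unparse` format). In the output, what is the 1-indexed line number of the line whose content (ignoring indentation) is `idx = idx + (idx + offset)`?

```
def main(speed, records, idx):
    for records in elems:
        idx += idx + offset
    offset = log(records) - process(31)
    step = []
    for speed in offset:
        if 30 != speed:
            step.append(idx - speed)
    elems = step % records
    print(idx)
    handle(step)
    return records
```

Transformed code:
def main(speed, records, idx):
    for records in elems:
        idx = idx + (idx + offset)
    offset = log(records) - process(31)
    step = [idx - speed for speed in offset if 30 != speed]
    elems = step % records
    print(idx)
    handle(step)
    return records

3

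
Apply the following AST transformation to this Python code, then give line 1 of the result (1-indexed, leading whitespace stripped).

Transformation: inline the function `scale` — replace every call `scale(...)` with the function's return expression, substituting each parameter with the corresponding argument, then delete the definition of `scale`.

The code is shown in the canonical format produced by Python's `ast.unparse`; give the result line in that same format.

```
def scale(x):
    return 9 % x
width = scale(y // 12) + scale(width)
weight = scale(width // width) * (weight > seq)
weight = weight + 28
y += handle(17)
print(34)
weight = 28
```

width = 9 % (y // 12) + 9 % width

Transformed code:
width = 9 % (y // 12) + 9 % width
weight = 9 % (width // width) * (weight > seq)
weight = weight + 28
y += handle(17)
print(34)
weight = 28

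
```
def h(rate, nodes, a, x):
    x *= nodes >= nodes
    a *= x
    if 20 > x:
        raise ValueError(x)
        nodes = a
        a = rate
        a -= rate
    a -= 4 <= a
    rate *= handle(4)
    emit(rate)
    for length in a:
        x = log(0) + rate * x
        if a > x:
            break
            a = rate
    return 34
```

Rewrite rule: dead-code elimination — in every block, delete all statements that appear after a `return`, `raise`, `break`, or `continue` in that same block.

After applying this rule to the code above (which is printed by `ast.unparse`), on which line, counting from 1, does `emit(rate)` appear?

8

Transformed code:
def h(rate, nodes, a, x):
    x *= nodes >= nodes
    a *= x
    if 20 > x:
        raise ValueError(x)
    a -= 4 <= a
    rate *= handle(4)
    emit(rate)
    for length in a:
        x = log(0) + rate * x
        if a > x:
            break
    return 34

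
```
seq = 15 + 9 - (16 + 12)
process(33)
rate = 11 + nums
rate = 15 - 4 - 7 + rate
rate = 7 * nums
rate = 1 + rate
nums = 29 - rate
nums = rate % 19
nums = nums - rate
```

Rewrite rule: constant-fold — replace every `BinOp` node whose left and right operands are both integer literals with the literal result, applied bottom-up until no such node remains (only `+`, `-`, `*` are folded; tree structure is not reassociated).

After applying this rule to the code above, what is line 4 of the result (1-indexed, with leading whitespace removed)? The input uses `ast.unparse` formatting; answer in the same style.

rate = 4 + rate

Transformed code:
seq = -4
process(33)
rate = 11 + nums
rate = 4 + rate
rate = 7 * nums
rate = 1 + rate
nums = 29 - rate
nums = rate % 19
nums = nums - rate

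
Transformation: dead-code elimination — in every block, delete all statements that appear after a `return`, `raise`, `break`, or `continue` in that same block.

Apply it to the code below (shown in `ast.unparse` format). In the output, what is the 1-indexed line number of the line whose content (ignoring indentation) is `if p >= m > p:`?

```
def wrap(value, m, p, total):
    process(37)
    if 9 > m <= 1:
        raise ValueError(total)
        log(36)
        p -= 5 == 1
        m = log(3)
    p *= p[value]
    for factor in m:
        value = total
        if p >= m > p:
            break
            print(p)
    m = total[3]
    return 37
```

Transformed code:
def wrap(value, m, p, total):
    process(37)
    if 9 > m <= 1:
        raise ValueError(total)
    p *= p[value]
    for factor in m:
        value = total
        if p >= m > p:
            break
    m = total[3]
    return 37

8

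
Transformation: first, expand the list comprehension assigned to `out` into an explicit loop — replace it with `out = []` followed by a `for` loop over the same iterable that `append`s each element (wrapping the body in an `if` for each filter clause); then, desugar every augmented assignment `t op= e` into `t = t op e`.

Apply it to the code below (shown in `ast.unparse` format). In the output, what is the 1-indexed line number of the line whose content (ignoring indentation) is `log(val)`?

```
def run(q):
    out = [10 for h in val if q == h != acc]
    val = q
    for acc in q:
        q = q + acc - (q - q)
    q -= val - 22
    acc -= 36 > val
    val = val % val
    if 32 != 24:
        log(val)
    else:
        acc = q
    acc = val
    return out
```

Transformed code:
def run(q):
    out = []
    for h in val:
        if q == h != acc:
            out.append(10)
    val = q
    for acc in q:
        q = q + acc - (q - q)
    q = q - (val - 22)
    acc = acc - (36 > val)
    val = val % val
    if 32 != 24:
        log(val)
    else:
        acc = q
    acc = val
    return out

13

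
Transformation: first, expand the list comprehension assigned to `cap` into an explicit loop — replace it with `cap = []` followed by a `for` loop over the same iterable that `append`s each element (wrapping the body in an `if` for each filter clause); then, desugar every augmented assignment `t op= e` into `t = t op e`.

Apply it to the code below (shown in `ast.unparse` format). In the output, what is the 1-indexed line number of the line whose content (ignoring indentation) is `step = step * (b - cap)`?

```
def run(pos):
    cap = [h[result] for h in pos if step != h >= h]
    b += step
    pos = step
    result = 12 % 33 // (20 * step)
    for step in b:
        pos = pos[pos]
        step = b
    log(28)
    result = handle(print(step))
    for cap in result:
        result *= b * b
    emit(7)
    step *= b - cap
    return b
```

Transformed code:
def run(pos):
    cap = []
    for h in pos:
        if step != h >= h:
            cap.append(h[result])
    b = b + step
    pos = step
    result = 12 % 33 // (20 * step)
    for step in b:
        pos = pos[pos]
        step = b
    log(28)
    result = handle(print(step))
    for cap in result:
        result = result * (b * b)
    emit(7)
    step = step * (b - cap)
    return b

17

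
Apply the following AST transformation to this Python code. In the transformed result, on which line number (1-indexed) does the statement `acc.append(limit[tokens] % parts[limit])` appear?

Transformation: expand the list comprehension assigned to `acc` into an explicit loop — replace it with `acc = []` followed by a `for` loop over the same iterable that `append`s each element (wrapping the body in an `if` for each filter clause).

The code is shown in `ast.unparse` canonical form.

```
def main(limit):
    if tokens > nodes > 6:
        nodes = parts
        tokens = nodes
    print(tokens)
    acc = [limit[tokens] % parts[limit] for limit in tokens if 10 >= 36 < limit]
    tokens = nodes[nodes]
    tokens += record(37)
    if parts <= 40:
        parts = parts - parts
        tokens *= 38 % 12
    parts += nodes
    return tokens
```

9

Transformed code:
def main(limit):
    if tokens > nodes > 6:
        nodes = parts
        tokens = nodes
    print(tokens)
    acc = []
    for limit in tokens:
        if 10 >= 36 < limit:
            acc.append(limit[tokens] % parts[limit])
    tokens = nodes[nodes]
    tokens += record(37)
    if parts <= 40:
        parts = parts - parts
        tokens *= 38 % 12
    parts += nodes
    return tokens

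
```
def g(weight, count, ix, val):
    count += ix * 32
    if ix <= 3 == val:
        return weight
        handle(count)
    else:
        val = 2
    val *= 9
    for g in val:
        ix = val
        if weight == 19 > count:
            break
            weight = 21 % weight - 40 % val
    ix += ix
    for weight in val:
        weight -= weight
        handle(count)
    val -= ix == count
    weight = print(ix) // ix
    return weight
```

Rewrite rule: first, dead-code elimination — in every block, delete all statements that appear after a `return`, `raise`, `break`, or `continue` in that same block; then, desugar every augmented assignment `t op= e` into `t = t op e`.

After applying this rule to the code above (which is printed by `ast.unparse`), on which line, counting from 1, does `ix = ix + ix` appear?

12

Transformed code:
def g(weight, count, ix, val):
    count = count + ix * 32
    if ix <= 3 == val:
        return weight
    else:
        val = 2
    val = val * 9
    for g in val:
        ix = val
        if weight == 19 > count:
            break
    ix = ix + ix
    for weight in val:
        weight = weight - weight
        handle(count)
    val = val - (ix == count)
    weight = print(ix) // ix
    return weight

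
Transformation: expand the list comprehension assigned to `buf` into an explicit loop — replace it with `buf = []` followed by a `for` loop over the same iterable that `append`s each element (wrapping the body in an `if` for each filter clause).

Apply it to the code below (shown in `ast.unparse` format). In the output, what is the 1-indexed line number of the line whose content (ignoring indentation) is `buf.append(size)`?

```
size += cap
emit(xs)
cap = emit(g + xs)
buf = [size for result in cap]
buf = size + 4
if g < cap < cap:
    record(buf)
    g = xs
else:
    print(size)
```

6

Transformed code:
size += cap
emit(xs)
cap = emit(g + xs)
buf = []
for result in cap:
    buf.append(size)
buf = size + 4
if g < cap < cap:
    record(buf)
    g = xs
else:
    print(size)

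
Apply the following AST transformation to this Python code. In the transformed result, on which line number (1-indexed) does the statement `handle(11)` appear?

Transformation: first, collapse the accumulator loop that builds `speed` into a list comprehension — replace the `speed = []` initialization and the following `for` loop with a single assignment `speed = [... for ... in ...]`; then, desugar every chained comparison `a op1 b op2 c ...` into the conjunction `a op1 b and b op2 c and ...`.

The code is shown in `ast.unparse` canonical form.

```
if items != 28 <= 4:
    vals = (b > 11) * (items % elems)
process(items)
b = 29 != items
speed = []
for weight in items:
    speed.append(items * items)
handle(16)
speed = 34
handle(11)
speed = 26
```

Transformed code:
if items != 28 and 28 <= 4:
    vals = (b > 11) * (items % elems)
process(items)
b = 29 != items
speed = [items * items for weight in items]
handle(16)
speed = 34
handle(11)
speed = 26

8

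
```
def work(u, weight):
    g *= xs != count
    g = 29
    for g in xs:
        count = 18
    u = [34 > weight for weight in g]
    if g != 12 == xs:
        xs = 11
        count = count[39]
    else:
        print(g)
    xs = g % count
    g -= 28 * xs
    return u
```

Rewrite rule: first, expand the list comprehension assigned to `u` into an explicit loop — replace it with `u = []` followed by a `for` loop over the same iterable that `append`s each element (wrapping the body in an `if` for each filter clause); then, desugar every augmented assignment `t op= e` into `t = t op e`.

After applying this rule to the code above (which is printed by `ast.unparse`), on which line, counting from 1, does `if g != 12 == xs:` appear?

Transformed code:
def work(u, weight):
    g = g * (xs != count)
    g = 29
    for g in xs:
        count = 18
    u = []
    for weight in g:
        u.append(34 > weight)
    if g != 12 == xs:
        xs = 11
        count = count[39]
    else:
        print(g)
    xs = g % count
    g = g - 28 * xs
    return u

9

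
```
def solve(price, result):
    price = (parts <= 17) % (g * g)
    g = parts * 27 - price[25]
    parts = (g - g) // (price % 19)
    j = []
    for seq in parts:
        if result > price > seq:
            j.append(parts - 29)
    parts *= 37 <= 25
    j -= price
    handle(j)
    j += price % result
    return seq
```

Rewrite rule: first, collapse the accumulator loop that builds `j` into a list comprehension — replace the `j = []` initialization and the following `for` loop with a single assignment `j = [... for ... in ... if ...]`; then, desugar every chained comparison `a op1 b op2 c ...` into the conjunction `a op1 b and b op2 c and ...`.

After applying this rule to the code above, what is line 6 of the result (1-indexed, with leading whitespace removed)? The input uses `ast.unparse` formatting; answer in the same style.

Transformed code:
def solve(price, result):
    price = (parts <= 17) % (g * g)
    g = parts * 27 - price[25]
    parts = (g - g) // (price % 19)
    j = [parts - 29 for seq in parts if result > price and price > seq]
    parts *= 37 <= 25
    j -= price
    handle(j)
    j += price % result
    return seq

parts *= 37 <= 25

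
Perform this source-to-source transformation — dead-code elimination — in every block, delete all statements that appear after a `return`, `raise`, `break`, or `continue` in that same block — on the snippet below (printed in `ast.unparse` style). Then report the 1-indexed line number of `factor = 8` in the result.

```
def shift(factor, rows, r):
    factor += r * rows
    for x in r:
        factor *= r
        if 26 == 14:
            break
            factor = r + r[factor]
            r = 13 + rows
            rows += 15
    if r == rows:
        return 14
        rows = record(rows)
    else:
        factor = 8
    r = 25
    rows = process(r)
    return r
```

Transformed code:
def shift(factor, rows, r):
    factor += r * rows
    for x in r:
        factor *= r
        if 26 == 14:
            break
    if r == rows:
        return 14
    else:
        factor = 8
    r = 25
    rows = process(r)
    return r

10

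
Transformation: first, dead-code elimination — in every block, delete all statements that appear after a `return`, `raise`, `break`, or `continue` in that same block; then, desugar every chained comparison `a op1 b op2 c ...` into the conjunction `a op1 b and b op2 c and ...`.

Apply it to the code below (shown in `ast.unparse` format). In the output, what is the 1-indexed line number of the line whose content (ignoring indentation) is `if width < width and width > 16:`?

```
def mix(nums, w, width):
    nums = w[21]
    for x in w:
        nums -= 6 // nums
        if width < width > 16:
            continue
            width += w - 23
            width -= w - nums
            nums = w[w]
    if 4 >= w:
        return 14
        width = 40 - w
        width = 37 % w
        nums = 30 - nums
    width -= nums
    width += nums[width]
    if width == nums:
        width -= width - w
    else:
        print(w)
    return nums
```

Transformed code:
def mix(nums, w, width):
    nums = w[21]
    for x in w:
        nums -= 6 // nums
        if width < width and width > 16:
            continue
    if 4 >= w:
        return 14
    width -= nums
    width += nums[width]
    if width == nums:
        width -= width - w
    else:
        print(w)
    return nums

5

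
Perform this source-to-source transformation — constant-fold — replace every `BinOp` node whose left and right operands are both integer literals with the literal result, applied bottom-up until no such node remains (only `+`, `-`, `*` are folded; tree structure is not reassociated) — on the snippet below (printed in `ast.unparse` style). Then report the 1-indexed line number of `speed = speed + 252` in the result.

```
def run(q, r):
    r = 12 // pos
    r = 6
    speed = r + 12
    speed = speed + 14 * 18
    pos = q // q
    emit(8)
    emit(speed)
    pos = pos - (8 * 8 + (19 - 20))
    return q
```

5

Transformed code:
def run(q, r):
    r = 12 // pos
    r = 6
    speed = r + 12
    speed = speed + 252
    pos = q // q
    emit(8)
    emit(speed)
    pos = pos - 63
    return q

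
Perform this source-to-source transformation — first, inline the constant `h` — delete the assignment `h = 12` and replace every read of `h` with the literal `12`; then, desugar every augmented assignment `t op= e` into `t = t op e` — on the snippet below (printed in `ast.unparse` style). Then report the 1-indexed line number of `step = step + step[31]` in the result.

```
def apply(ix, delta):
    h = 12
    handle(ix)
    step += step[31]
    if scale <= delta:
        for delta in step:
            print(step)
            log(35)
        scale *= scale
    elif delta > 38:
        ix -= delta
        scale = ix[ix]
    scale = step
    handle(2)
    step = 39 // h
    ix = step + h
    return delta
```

Transformed code:
def apply(ix, delta):
    handle(ix)
    step = step + step[31]
    if scale <= delta:
        for delta in step:
            print(step)
            log(35)
        scale = scale * scale
    elif delta > 38:
        ix = ix - delta
        scale = ix[ix]
    scale = step
    handle(2)
    step = 39 // 12
    ix = step + 12
    return delta

3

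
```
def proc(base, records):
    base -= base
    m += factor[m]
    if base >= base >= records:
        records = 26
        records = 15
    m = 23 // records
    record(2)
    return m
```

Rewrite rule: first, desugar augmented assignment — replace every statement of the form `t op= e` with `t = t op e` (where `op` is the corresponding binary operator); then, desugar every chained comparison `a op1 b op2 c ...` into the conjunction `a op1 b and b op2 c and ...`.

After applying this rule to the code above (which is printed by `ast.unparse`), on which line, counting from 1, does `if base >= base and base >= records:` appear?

4

Transformed code:
def proc(base, records):
    base = base - base
    m = m + factor[m]
    if base >= base and base >= records:
        records = 26
        records = 15
    m = 23 // records
    record(2)
    return m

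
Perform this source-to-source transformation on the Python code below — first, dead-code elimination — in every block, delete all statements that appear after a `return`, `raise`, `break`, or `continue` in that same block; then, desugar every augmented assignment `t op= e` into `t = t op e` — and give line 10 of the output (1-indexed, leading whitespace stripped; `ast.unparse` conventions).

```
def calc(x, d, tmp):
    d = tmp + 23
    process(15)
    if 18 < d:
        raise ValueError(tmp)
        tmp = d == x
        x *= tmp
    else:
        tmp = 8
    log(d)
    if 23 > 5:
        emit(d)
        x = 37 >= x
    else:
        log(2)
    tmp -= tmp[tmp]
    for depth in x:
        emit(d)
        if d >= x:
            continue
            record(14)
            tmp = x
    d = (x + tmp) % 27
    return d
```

Transformed code:
def calc(x, d, tmp):
    d = tmp + 23
    process(15)
    if 18 < d:
        raise ValueError(tmp)
    else:
        tmp = 8
    log(d)
    if 23 > 5:
        emit(d)
        x = 37 >= x
    else:
        log(2)
    tmp = tmp - tmp[tmp]
    for depth in x:
        emit(d)
        if d >= x:
            continue
    d = (x + tmp) % 27
    return d

emit(d)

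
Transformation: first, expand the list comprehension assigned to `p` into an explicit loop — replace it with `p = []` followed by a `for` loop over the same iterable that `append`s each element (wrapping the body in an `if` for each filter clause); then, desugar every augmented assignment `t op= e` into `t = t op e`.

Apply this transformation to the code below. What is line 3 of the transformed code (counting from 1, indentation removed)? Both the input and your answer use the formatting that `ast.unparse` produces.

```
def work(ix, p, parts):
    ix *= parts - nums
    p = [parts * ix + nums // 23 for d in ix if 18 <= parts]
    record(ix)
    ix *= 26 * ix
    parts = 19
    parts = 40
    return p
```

Transformed code:
def work(ix, p, parts):
    ix = ix * (parts - nums)
    p = []
    for d in ix:
        if 18 <= parts:
            p.append(parts * ix + nums // 23)
    record(ix)
    ix = ix * (26 * ix)
    parts = 19
    parts = 40
    return p

p = []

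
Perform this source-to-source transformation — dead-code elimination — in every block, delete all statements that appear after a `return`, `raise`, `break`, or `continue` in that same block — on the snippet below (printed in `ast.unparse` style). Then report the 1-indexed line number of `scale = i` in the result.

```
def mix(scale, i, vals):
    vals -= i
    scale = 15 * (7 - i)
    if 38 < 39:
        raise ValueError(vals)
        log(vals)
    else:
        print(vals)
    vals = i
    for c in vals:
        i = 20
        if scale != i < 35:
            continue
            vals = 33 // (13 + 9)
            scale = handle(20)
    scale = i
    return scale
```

Transformed code:
def mix(scale, i, vals):
    vals -= i
    scale = 15 * (7 - i)
    if 38 < 39:
        raise ValueError(vals)
    else:
        print(vals)
    vals = i
    for c in vals:
        i = 20
        if scale != i < 35:
            continue
    scale = i
    return scale

13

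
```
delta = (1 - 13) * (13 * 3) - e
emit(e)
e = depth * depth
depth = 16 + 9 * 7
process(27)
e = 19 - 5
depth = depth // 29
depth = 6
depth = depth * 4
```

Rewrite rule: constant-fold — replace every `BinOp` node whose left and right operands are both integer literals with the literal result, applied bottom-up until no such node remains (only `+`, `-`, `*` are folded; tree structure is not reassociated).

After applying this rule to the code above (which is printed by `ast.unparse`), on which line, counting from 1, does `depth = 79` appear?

4

Transformed code:
delta = -468 - e
emit(e)
e = depth * depth
depth = 79
process(27)
e = 14
depth = depth // 29
depth = 6
depth = depth * 4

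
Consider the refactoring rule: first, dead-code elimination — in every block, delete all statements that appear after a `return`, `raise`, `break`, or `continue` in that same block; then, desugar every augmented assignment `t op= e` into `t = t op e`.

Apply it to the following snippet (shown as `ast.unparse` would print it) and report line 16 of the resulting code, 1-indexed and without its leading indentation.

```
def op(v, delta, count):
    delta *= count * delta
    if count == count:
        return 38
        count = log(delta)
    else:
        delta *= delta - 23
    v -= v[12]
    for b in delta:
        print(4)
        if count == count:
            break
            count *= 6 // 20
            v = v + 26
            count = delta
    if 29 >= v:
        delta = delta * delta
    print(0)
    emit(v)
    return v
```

return v

Transformed code:
def op(v, delta, count):
    delta = delta * (count * delta)
    if count == count:
        return 38
    else:
        delta = delta * (delta - 23)
    v = v - v[12]
    for b in delta:
        print(4)
        if count == count:
            break
    if 29 >= v:
        delta = delta * delta
    print(0)
    emit(v)
    return v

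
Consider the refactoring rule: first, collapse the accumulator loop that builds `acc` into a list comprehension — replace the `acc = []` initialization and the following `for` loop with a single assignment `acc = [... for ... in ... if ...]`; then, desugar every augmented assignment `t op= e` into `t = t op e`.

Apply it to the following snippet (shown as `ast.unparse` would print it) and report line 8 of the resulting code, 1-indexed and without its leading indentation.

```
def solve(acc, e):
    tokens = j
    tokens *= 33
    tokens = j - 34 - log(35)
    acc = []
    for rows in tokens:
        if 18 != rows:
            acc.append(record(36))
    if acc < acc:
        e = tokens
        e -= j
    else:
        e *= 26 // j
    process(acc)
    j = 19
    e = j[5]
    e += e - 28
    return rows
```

e = e - j

Transformed code:
def solve(acc, e):
    tokens = j
    tokens = tokens * 33
    tokens = j - 34 - log(35)
    acc = [record(36) for rows in tokens if 18 != rows]
    if acc < acc:
        e = tokens
        e = e - j
    else:
        e = e * (26 // j)
    process(acc)
    j = 19
    e = j[5]
    e = e + (e - 28)
    return rows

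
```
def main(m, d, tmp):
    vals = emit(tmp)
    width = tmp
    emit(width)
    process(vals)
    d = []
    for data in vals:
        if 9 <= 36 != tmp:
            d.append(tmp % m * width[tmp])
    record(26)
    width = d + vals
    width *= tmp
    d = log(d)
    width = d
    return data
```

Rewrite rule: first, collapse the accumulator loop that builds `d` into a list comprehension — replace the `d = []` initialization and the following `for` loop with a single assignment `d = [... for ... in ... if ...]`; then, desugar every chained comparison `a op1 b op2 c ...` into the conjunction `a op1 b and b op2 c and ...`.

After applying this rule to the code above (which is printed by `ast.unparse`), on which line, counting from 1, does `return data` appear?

Transformed code:
def main(m, d, tmp):
    vals = emit(tmp)
    width = tmp
    emit(width)
    process(vals)
    d = [tmp % m * width[tmp] for data in vals if 9 <= 36 and 36 != tmp]
    record(26)
    width = d + vals
    width *= tmp
    d = log(d)
    width = d
    return data

12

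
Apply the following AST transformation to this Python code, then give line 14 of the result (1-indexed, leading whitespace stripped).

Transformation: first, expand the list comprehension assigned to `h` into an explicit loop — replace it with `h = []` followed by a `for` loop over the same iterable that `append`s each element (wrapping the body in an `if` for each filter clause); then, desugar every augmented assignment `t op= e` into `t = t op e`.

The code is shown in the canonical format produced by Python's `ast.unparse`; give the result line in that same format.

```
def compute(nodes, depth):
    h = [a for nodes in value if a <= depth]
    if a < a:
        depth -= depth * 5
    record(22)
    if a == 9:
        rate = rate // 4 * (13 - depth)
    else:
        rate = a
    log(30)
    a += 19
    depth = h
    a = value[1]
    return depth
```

a = a + 19

Transformed code:
def compute(nodes, depth):
    h = []
    for nodes in value:
        if a <= depth:
            h.append(a)
    if a < a:
        depth = depth - depth * 5
    record(22)
    if a == 9:
        rate = rate // 4 * (13 - depth)
    else:
        rate = a
    log(30)
    a = a + 19
    depth = h
    a = value[1]
    return depth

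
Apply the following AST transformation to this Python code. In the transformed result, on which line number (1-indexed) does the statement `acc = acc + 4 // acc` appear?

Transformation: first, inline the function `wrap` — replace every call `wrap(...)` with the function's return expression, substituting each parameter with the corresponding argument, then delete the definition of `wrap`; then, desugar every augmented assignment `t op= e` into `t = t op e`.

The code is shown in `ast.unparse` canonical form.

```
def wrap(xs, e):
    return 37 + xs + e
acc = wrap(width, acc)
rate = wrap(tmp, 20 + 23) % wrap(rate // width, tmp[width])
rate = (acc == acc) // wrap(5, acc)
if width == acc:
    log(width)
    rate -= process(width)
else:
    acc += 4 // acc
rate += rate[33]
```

Transformed code:
acc = 37 + width + acc
rate = (37 + tmp + (20 + 23)) % (37 + rate // width + tmp[width])
rate = (acc == acc) // (37 + 5 + acc)
if width == acc:
    log(width)
    rate = rate - process(width)
else:
    acc = acc + 4 // acc
rate = rate + rate[33]

8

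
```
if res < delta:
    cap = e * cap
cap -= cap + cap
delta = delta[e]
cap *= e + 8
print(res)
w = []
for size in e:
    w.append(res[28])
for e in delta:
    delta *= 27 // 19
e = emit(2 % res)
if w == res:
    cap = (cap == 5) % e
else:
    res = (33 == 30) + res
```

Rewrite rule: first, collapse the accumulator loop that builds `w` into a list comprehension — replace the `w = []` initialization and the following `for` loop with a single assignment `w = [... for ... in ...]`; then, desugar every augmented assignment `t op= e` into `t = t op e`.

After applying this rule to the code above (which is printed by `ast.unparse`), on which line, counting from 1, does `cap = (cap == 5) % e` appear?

12

Transformed code:
if res < delta:
    cap = e * cap
cap = cap - (cap + cap)
delta = delta[e]
cap = cap * (e + 8)
print(res)
w = [res[28] for size in e]
for e in delta:
    delta = delta * (27 // 19)
e = emit(2 % res)
if w == res:
    cap = (cap == 5) % e
else:
    res = (33 == 30) + res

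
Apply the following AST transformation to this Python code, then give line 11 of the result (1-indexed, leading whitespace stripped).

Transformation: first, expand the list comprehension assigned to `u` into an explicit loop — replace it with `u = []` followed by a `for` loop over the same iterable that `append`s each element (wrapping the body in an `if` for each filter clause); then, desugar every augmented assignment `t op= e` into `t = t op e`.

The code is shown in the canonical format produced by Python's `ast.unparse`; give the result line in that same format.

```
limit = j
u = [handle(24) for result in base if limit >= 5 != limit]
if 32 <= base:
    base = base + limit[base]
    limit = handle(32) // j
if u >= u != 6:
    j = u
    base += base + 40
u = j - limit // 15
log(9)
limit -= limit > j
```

base = base + (base + 40)

Transformed code:
limit = j
u = []
for result in base:
    if limit >= 5 != limit:
        u.append(handle(24))
if 32 <= base:
    base = base + limit[base]
    limit = handle(32) // j
if u >= u != 6:
    j = u
    base = base + (base + 40)
u = j - limit // 15
log(9)
limit = limit - (limit > j)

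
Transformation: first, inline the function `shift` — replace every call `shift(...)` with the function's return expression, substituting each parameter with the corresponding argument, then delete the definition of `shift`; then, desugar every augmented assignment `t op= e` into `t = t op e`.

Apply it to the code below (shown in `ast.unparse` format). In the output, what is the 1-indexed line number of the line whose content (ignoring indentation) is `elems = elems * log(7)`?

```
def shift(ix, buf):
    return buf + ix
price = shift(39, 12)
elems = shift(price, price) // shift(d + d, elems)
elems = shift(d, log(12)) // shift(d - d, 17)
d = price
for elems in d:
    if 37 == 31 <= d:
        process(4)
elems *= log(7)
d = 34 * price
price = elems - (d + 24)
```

Transformed code:
price = 12 + 39
elems = (price + price) // (elems + (d + d))
elems = (log(12) + d) // (17 + (d - d))
d = price
for elems in d:
    if 37 == 31 <= d:
        process(4)
elems = elems * log(7)
d = 34 * price
price = elems - (d + 24)

8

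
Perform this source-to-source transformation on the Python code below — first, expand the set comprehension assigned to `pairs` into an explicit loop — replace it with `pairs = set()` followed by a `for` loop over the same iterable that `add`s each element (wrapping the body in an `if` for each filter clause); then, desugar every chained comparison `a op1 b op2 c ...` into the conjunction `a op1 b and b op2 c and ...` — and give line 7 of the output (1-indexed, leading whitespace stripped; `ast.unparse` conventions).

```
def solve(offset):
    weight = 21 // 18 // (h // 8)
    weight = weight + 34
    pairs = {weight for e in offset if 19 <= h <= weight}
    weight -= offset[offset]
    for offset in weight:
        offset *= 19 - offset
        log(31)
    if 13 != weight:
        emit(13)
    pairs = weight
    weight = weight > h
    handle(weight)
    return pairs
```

Transformed code:
def solve(offset):
    weight = 21 // 18 // (h // 8)
    weight = weight + 34
    pairs = set()
    for e in offset:
        if 19 <= h and h <= weight:
            pairs.add(weight)
    weight -= offset[offset]
    for offset in weight:
        offset *= 19 - offset
        log(31)
    if 13 != weight:
        emit(13)
    pairs = weight
    weight = weight > h
    handle(weight)
    return pairs

pairs.add(weight)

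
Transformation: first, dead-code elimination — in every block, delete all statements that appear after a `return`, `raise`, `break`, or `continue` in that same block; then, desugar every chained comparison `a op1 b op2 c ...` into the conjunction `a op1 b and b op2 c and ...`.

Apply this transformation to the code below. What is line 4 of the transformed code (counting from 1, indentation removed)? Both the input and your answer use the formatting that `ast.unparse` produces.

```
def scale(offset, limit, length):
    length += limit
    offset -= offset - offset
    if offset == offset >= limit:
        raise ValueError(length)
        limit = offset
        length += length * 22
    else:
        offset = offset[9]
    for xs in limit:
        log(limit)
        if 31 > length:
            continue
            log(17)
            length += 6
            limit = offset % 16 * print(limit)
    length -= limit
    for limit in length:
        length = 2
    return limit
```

Transformed code:
def scale(offset, limit, length):
    length += limit
    offset -= offset - offset
    if offset == offset and offset >= limit:
        raise ValueError(length)
    else:
        offset = offset[9]
    for xs in limit:
        log(limit)
        if 31 > length:
            continue
    length -= limit
    for limit in length:
        length = 2
    return limit

if offset == offset and offset >= limit:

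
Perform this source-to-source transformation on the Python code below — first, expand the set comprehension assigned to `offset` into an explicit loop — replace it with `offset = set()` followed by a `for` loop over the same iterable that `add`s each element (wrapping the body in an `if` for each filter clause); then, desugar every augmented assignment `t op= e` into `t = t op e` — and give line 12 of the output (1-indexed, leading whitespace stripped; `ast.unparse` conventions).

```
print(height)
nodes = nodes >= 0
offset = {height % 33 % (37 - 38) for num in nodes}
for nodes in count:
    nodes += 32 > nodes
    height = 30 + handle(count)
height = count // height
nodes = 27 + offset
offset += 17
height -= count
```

Transformed code:
print(height)
nodes = nodes >= 0
offset = set()
for num in nodes:
    offset.add(height % 33 % (37 - 38))
for nodes in count:
    nodes = nodes + (32 > nodes)
    height = 30 + handle(count)
height = count // height
nodes = 27 + offset
offset = offset + 17
height = height - count

height = height - count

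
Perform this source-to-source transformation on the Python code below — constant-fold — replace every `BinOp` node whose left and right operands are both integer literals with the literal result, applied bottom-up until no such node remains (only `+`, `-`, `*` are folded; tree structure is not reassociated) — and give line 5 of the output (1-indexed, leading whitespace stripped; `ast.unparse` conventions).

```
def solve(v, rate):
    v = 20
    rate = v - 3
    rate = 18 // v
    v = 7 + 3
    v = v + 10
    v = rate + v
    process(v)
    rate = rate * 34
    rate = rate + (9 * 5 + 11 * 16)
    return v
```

Transformed code:
def solve(v, rate):
    v = 20
    rate = v - 3
    rate = 18 // v
    v = 10
    v = v + 10
    v = rate + v
    process(v)
    rate = rate * 34
    rate = rate + 221
    return v

v = 10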